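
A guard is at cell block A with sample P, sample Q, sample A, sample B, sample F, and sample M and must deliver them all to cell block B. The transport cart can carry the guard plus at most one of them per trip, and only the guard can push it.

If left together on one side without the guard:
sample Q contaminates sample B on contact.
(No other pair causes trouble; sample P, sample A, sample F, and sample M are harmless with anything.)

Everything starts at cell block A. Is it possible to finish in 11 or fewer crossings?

Yes — this plan uses 11 crossings (≤ 11):
1. Guard goes to cell block B with sample Q.  [cell block A: sample A, sample B, sample F, sample M, sample P | cell block B: sample Q]
2. Guard goes back to cell block A alone.  [cell block A: sample A, sample B, sample F, sample M, sample P | cell block B: sample Q]
3. Guard goes to cell block B with sample P.  [cell block A: sample A, sample B, sample F, sample M | cell block B: sample P, sample Q]
4. Guard goes back to cell block A alone.  [cell block A: sample A, sample B, sample F, sample M | cell block B: sample P, sample Q]
5. Guard goes to cell block B with sample A.  [cell block A: sample B, sample F, sample M | cell block B: sample A, sample P, sample Q]
6. Guard goes back to cell block A alone.  [cell block A: sample B, sample F, sample M | cell block B: sample A, sample P, sample Q]
7. Guard goes to cell block B with sample F.  [cell block A: sample B, sample M | cell block B: sample A, sample F, sample P, sample Q]
8. Guard goes back to cell block A alone.  [cell block A: sample B, sample M | cell block B: sample A, sample F, sample P, sample Q]
9. Guard goes to cell block B with sample M.  [cell block A: sample B | cell block B: sample A, sample F, sample M, sample P, sample Q]
10. Guard goes back to cell block A alone.  [cell block A: sample B | cell block B: sample A, sample F, sample M, sample P, sample Q]
11. Guard goes to cell block B with sample B.  [cell block A: — | cell block B: sample A, sample B, sample F, sample M, sample P, sample Q]

Yes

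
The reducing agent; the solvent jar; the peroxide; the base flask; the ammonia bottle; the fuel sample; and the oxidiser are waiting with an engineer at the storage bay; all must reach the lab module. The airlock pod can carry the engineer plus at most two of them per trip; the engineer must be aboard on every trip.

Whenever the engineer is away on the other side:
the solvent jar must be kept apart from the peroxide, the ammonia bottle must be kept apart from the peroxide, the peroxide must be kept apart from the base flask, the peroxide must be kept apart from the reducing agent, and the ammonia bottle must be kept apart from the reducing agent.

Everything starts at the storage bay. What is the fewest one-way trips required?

Counting alone: the engineer can take at most 2 across per trip to the lab module, so moving all 7 needs at least 4 loaded trips out, with a return between consecutive ones — at least 7 crossings.
The safety rule pushes this higher. Following every safe sequence of crossings, the most of the 7 that can be at the lab module as the airlock pod arrives there on crossings 7, 9 is 5, 6 respectively — never all 7.
So no plan with fewer than 11 crossings exists, and this one achieves 11:
1. Engineer goes to the lab module with the peroxide and the reducing agent.  [the storage bay: the ammonia bottle, the base flask, the fuel sample, the oxidiser, the solvent jar | the lab module: the peroxide, the reducing agent]
2. Engineer goes back to the storage bay with the reducing agent.  [the storage bay: the ammonia bottle, the base flask, the fuel sample, the oxidiser, the reducing agent, the solvent jar | the lab module: the peroxide]
3. Engineer goes to the lab module with the reducing agent and the solvent jar.  [the storage bay: the ammonia bottle, the base flask, the fuel sample, the oxidiser | the lab module: the peroxide, the reducing agent, the solvent jar]
4. Engineer goes back to the storage bay with the peroxide.  [the storage bay: the ammonia bottle, the base flask, the fuel sample, the oxidiser, the peroxide | the lab module: the reducing agent, the solvent jar]
5. Engineer goes to the lab module with the base flask and the peroxide.  [the storage bay: the ammonia bottle, the fuel sample, the oxidiser | the lab module: the base flask, the peroxide, the reducing agent, the solvent jar]
6. Engineer goes back to the storage bay with the peroxide.  [the storage bay: the ammonia bottle, the fuel sample, the oxidiser, the peroxide | the lab module: the base flask, the reducing agent, the solvent jar]
7. Engineer goes to the lab module with the fuel sample and the peroxide.  [the storage bay: the ammonia bottle, the oxidiser | the lab module: the base flask, the fuel sample, the peroxide, the reducing agent, the solvent jar]
8. Engineer goes back to the storage bay with the peroxide.  [the storage bay: the ammonia bottle, the oxidiser, the peroxide | the lab module: the base flask, the fuel sample, the reducing agent, the solvent jar]
9. Engineer goes to the lab module with the oxidiser and the peroxide.  [the storage bay: the ammonia bottle | the lab module: the base flask, the fuel sample, the oxidiser, the peroxide, the reducing agent, the solvent jar]
10. Engineer goes back to the storage bay with the peroxide.  [the storage bay: the ammonia bottle, the peroxide | the lab module: the base flask, the fuel sample, the oxidiser, the reducing agent, the solvent jar]
11. Engineer goes to the lab module with the ammonia bottle and the peroxide.  [the storage bay: — | the lab module: the ammonia bottle, the base flask, the fuel sample, the oxidiser, the peroxide, the reducing agent, the solvent jar]

11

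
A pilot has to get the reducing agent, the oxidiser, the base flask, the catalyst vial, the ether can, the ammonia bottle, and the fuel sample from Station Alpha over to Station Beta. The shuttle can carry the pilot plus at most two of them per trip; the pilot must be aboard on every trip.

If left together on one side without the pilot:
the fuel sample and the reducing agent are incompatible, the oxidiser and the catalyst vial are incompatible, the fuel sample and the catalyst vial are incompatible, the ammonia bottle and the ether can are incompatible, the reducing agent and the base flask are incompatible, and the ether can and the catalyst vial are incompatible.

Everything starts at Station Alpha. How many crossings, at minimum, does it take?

Whatever the first load, the items left behind include a forbidden pair without the pilot. No opening move is safe, so no plan exists.

impossible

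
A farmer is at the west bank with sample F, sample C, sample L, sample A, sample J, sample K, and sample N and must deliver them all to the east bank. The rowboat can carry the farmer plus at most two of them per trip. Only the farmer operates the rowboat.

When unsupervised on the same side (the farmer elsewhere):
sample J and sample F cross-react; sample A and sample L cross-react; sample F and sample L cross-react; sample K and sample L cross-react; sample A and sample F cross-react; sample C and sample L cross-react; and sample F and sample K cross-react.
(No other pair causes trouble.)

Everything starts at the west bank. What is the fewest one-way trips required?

11

Counting alone: the farmer can take at most 2 across per trip to the east bank, so moving all 7 needs at least 4 loaded trips out, with a return between consecutive ones — at least 7 crossings.
The safety rule pushes this higher. Following every safe sequence of crossings, the most of the 7 that can be at the east bank as the rowboat arrives there on crossings 7, 9 is 5, 6 respectively — never all 7.
So no plan with fewer than 11 crossings exists, and this one achieves 11:
1. Farmer goes to the east bank with sample F and sample L.  [the west bank: sample A, sample C, sample J, sample K, sample N | the east bank: sample F, sample L]
2. Farmer goes back to the west bank with sample F.  [the west bank: sample A, sample C, sample F, sample J, sample K, sample N | the east bank: sample L]
3. Farmer goes to the east bank with sample C and sample F.  [the west bank: sample A, sample J, sample K, sample N | the east bank: sample C, sample F, sample L]
4. Farmer goes back to the west bank with sample L.  [the west bank: sample A, sample J, sample K, sample L, sample N | the east bank: sample C, sample F]
5. Farmer goes to the east bank with sample L and sample N.  [the west bank: sample A, sample J, sample K | the east bank: sample C, sample F, sample L, sample N]
6. Farmer goes back to the west bank with sample L.  [the west bank: sample A, sample J, sample K, sample L | the east bank: sample C, sample F, sample N]
7. Farmer goes to the east bank with sample A and sample K.  [the west bank: sample J, sample L | the east bank: sample A, sample C, sample F, sample K, sample N]
8. Farmer goes back to the west bank with sample F.  [the west bank: sample F, sample J, sample L | the east bank: sample A, sample C, sample K, sample N]
9. Farmer goes to the east bank with sample F and sample J.  [the west bank: sample L | the east bank: sample A, sample C, sample F, sample J, sample K, sample N]
10. Farmer goes back to the west bank with sample F.  [the west bank: sample F, sample L | the east bank: sample A, sample C, sample J, sample K, sample N]
11. Farmer goes to the east bank with sample F and sample L.  [the west bank: — | the east bank: sample A, sample C, sample F, sample J, sample K, sample L, sample N]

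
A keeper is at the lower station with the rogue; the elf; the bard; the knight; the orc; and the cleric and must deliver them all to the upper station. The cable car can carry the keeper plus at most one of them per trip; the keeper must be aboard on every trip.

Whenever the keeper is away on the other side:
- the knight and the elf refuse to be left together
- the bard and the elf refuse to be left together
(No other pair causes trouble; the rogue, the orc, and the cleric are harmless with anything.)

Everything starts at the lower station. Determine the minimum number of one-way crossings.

Counting alone: the keeper can take at most 1 across per trip to the upper station, so moving all 6 needs at least 6 loaded trips out, with a return between consecutive ones — at least 11 crossings.
The safety rule pushes this higher. Following every safe sequence of crossings, the most of the 6 that can be at the upper station as the cable car arrives there on crossing 11 is 5 — never all 6.
So no plan with fewer than 13 crossings exists, and this one achieves 13:
1. Keeper goes to the upper station with the elf.  [the lower station: the bard, the cleric, the knight, the orc, the rogue | the upper station: the elf]
2. Keeper goes back to the lower station alone.  [the lower station: the bard, the cleric, the knight, the orc, the rogue | the upper station: the elf]
3. Keeper goes to the upper station with the rogue.  [the lower station: the bard, the cleric, the knight, the orc | the upper station: the elf, the rogue]
4. Keeper goes back to the lower station alone.  [the lower station: the bard, the cleric, the knight, the orc | the upper station: the elf, the rogue]
5. Keeper goes to the upper station with the bard.  [the lower station: the cleric, the knight, the orc | the upper station: the bard, the elf, the rogue]
6. Keeper goes back to the lower station with the elf.  [the lower station: the cleric, the elf, the knight, the orc | the upper station: the bard, the rogue]
7. Keeper goes to the upper station with the knight.  [the lower station: the cleric, the elf, the orc | the upper station: the bard, the knight, the rogue]
8. Keeper goes back to the lower station alone.  [the lower station: the cleric, the elf, the orc | the upper station: the bard, the knight, the rogue]
9. Keeper goes to the upper station with the orc.  [the lower station: the cleric, the elf | the upper station: the bard, the knight, the orc, the rogue]
10. Keeper goes back to the lower station alone.  [the lower station: the cleric, the elf | the upper station: the bard, the knight, the orc, the rogue]
11. Keeper goes to the upper station with the cleric.  [the lower station: the elf | the upper station: the bard, the cleric, the knight, the orc, the rogue]
12. Keeper goes back to the lower station alone.  [the lower station: the elf | the upper station: the bard, the cleric, the knight, the orc, the rogue]
13. Keeper goes to the upper station with the elf.  [the lower station: — | the upper station: the bard, the cleric, the elf, the knight, the orc, the rogue]

13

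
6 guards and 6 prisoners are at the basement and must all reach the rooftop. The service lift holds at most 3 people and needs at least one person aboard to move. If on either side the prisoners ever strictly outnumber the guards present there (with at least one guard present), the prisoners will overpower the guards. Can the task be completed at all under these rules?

Following every safe sequence of crossings from the start, the most of the 12 that can be at the rooftop as the service lift arrives there on crossings 1, 3, 5 is 3, 5, 6 respectively; the best ever achieved is 6 of 12.
From crossing 7 on, no configuration arises that was not already reachable earlier: only 17 distinct safe configurations (who is on which side, and where the service lift is) can ever be reached, none of them has everyone across, and every continuation just revisits them. They are: 0 guards + 0 prisoners across (service lift back at the start); 0 guards + 1 prisoner across (service lift there); 0 guards + 1 prisoner across (service lift back at the start); 0 guards + 2 prisoners across (service lift there); 0 guards + 2 prisoners across (service lift back at the start); 0 guards + 3 prisoners across (service lift there); 0 guards + 3 prisoners across (service lift back at the start); 0 guards + 4 prisoners across (service lift there); 0 guards + 4 prisoners across (service lift back at the start); 0 guards + 5 prisoners across (service lift there); 0 guards + 5 prisoners across (service lift back at the start); 0 guards + 6 prisoners across (service lift there); 1 guard + 1 prisoner across (service lift there); 1 guard + 1 prisoner across (service lift back at the start); 2 guards + 2 prisoners across (service lift there); 2 guards + 2 prisoners across (service lift back at the start); 3 guards + 3 prisoners across (service lift there). So no valid plan exists.

No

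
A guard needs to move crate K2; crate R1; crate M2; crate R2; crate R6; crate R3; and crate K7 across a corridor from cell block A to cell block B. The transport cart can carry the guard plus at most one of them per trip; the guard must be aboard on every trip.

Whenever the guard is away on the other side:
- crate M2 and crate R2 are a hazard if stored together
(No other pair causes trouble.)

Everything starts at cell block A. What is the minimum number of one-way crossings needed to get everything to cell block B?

Counting alone: the guard can take at most 1 across per trip to cell block B, so moving all 7 needs at least 7 loaded trips out, with a return between consecutive ones — at least 13 crossings.
The plan below uses exactly 13 crossings, so it is optimal:
1. Guard goes to cell block B with crate M2.
2. Guard goes back to cell block A alone.
3. Guard goes to cell block B with crate K2.
4. Guard goes back to cell block A alone.
5. Guard goes to cell block B with crate R1.
6. Guard goes back to cell block A alone.
7. Guard goes to cell block B with crate R6.
8. Guard goes back to cell block A alone.
9. Guard goes to cell block B with crate R3.
10. Guard goes back to cell block A alone.
11. Guard goes to cell block B with crate K7.
12. Guard goes back to cell block A alone.
13. Guard goes to cell block B with crate R2.

13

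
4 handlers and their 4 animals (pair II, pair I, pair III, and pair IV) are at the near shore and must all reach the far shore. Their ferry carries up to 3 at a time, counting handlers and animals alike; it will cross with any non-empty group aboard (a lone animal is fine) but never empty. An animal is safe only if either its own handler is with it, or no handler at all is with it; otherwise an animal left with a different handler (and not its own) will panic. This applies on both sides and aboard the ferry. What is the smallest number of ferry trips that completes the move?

9

Counting alone: each trip to the far shore takes at most 3 across and each return brings at least 1 back, so after t trips out (and t−1 returns) at most 3t − (t−1) of the 8 are across; that first reaches 8 at t = 4, so at least 7 crossings are needed.
The safety rule pushes this higher. Following every safe sequence of crossings, the most of the 8 that can be at the far shore as the ferry arrives there on crossing 7 is 7 — never all 8.
So no plan with fewer than 9 crossings exists, and this one achieves 9:
1. animal II and handler II cross → the far shore.
2. handler II crosses ← the near shore.
3. animal I, handler I, and handler II cross → the far shore.
4. animal II and handler II cross ← the near shore.
5. handler II, handler III, and handler IV cross → the far shore.
6. animal I crosses ← the near shore.
7. animal I and animal II cross → the far shore.
8. animal II crosses ← the near shore.
9. animal II, animal III, and animal IV cross → the far shore.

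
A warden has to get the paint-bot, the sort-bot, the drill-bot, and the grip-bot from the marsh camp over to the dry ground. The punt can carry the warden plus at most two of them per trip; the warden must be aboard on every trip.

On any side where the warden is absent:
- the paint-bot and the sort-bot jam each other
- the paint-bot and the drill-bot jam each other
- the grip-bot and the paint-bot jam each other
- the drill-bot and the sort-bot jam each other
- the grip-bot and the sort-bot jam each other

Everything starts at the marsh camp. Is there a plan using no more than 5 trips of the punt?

Yes

Yes — this plan uses 5 crossings (≤ 5):
1. Warden goes to the dry ground with the paint-bot and the sort-bot.
2. Warden goes back to the marsh camp with the paint-bot.
3. Warden goes to the dry ground with the drill-bot and the grip-bot.
4. Warden goes back to the marsh camp with the sort-bot.
5. Warden goes to the dry ground with the paint-bot and the sort-bot.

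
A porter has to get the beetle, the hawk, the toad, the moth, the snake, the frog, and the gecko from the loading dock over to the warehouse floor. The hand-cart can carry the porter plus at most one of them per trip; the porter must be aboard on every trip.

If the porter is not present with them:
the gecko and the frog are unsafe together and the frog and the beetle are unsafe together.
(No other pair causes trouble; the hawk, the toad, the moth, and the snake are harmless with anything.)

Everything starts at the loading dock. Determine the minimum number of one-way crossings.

15

Counting alone: the porter can take at most 1 across per trip to the warehouse floor, so moving all 7 needs at least 7 loaded trips out, with a return between consecutive ones — at least 13 crossings.
The safety rule pushes this higher. Following every safe sequence of crossings, the most of the 7 that can be at the warehouse floor as the hand-cart arrives there on crossing 13 is 6 — never all 7.
So no plan with fewer than 15 crossings exists, and this one achieves 15:
1. Porter goes to the warehouse floor with the frog.
2. Porter goes back to the loading dock alone.
3. Porter goes to the warehouse floor with the beetle.
4. Porter goes back to the loading dock with the frog.
5. Porter goes to the warehouse floor with the gecko.
6. Porter goes back to the loading dock alone.
7. Porter goes to the warehouse floor with the hawk.
8. Porter goes back to the loading dock alone.
9. Porter goes to the warehouse floor with the toad.
10. Porter goes back to the loading dock alone.
11. Porter goes to the warehouse floor with the moth.
12. Porter goes back to the loading dock alone.
13. Porter goes to the warehouse floor with the snake.
14. Porter goes back to the loading dock alone.
15. Porter goes to the warehouse floor with the frog.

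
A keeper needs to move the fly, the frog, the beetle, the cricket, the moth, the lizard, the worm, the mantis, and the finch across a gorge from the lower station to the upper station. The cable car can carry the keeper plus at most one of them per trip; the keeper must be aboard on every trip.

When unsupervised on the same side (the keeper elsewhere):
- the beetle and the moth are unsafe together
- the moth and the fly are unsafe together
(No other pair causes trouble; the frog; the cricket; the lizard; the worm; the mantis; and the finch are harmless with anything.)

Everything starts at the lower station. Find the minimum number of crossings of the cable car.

Counting alone: the keeper can take at most 1 across per trip to the upper station, so moving all 9 needs at least 9 loaded trips out, with a return between consecutive ones — at least 17 crossings.
The safety rule pushes this higher. Following every safe sequence of crossings, the most of the 9 that can be at the upper station as the cable car arrives there on crossing 17 is 8 — never all 9.
So no plan with fewer than 19 crossings exists, and this one achieves 19:
1. Keeper goes to the upper station with the moth.  [the lower station: the beetle, the cricket, the finch, the fly, the frog, the lizard, the mantis, the worm | the upper station: the moth]
2. Keeper goes back to the lower station alone.  [the lower station: the beetle, the cricket, the finch, the fly, the frog, the lizard, the mantis, the worm | the upper station: the moth]
3. Keeper goes to the upper station with the fly.  [the lower station: the beetle, the cricket, the finch, the frog, the lizard, the mantis, the worm | the upper station: the fly, the moth]
4. Keeper goes back to the lower station with the moth.  [the lower station: the beetle, the cricket, the finch, the frog, the lizard, the mantis, the moth, the worm | the upper station: the fly]
5. Keeper goes to the upper station with the beetle.  [the lower station: the cricket, the finch, the frog, the lizard, the mantis, the moth, the worm | the upper station: the beetle, the fly]
6. Keeper goes back to the lower station alone.  [the lower station: the cricket, the finch, the frog, the lizard, the mantis, the moth, the worm | the upper station: the beetle, the fly]
7. Keeper goes to the upper station with the frog.  [the lower station: the cricket, the finch, the lizard, the mantis, the moth, the worm | the upper station: the beetle, the fly, the frog]
8. Keeper goes back to the lower station alone.  [the lower station: the cricket, the finch, the lizard, the mantis, the moth, the worm | the upper station: the beetle, the fly, the frog]
9. Keeper goes to the upper station with the cricket.  [the lower station: the finch, the lizard, the mantis, the moth, the worm | the upper station: the beetle, the cricket, the fly, the frog]
10. Keeper goes back to the lower station alone.  [the lower station: the finch, the lizard, the mantis, the moth, the worm | the upper station: the beetle, the cricket, the fly, the frog]
11. Keeper goes to the upper station with the lizard.  [the lower station: the finch, the mantis, the moth, the worm | the upper station: the beetle, the cricket, the fly, the frog, the lizard]
12. Keeper goes back to the lower station alone.  [the lower station: the finch, the mantis, the moth, the worm | the upper station: the beetle, the cricket, the fly, the frog, the lizard]
13. Keeper goes to the upper station with the worm.  [the lower station: the finch, the mantis, the moth | the upper station: the beetle, the cricket, the fly, the frog, the lizard, the worm]
14. Keeper goes back to the lower station alone.  [the lower station: the finch, the mantis, the moth | the upper station: the beetle, the cricket, the fly, the frog, the lizard, the worm]
15. Keeper goes to the upper station with the mantis.  [the lower station: the finch, the moth | the upper station: the beetle, the cricket, the fly, the frog, the lizard, the mantis, the worm]
16. Keeper goes back to the lower station alone.  [the lower station: the finch, the moth | the upper station: the beetle, the cricket, the fly, the frog, the lizard, the mantis, the worm]
17. Keeper goes to the upper station with the finch.  [the lower station: the moth | the upper station: the beetle, the cricket, the finch, the fly, the frog, the lizard, the mantis, the worm]
18. Keeper goes back to the lower station alone.  [the lower station: the moth | the upper station: the beetle, the cricket, the finch, the fly, the frog, the lizard, the mantis, the worm]
19. Keeper goes to the upper station with the moth.  [the lower station: — | the upper station: the beetle, the cricket, the finch, the fly, the frog, the lizard, the mantis, the moth, the worm]

19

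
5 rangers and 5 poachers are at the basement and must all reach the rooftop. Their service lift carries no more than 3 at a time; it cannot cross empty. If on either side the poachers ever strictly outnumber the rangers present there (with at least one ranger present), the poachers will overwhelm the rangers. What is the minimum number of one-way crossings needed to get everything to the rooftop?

11

Counting alone: each trip to the rooftop takes at most 3 across and each return brings at least 1 back, so after t trips out (and t−1 returns) at most 3t − (t−1) of the 10 are across; that first reaches 10 at t = 5, so at least 9 crossings are needed.
The safety rule pushes this higher. Following every safe sequence of crossings, the most of the 10 that can be at the rooftop as the service lift arrives there on crossing 9 is 9 — never all 10.
So no plan with fewer than 11 crossings exists, and this one achieves 11:
1. 2 poachers → the rooftop.  (the basement: 5R 3P; the rooftop: 0R 2P)
2. 1 poacher ← the basement.  (the basement: 5R 4P; the rooftop: 0R 1P)
3. 3 poachers → the rooftop.  (the basement: 5R 1P; the rooftop: 0R 4P)
4. 1 poacher ← the basement.  (the basement: 5R 2P; the rooftop: 0R 3P)
5. 3 rangers → the rooftop.  (the basement: 2R 2P; the rooftop: 3R 3P)
6. 1 ranger and 1 poacher ← the basement.  (the basement: 3R 3P; the rooftop: 2R 2P)
7. 3 rangers → the rooftop.  (the basement: 0R 3P; the rooftop: 5R 2P)
8. 1 poacher ← the basement.  (the basement: 0R 4P; the rooftop: 5R 1P)
9. 2 poachers → the rooftop.  (the basement: 0R 2P; the rooftop: 5R 3P)
10. 1 poacher ← the basement.  (the basement: 0R 3P; the rooftop: 5R 2P)
11. 3 poachers → the rooftop.  (the basement: 0R 0P; the rooftop: 5R 5P)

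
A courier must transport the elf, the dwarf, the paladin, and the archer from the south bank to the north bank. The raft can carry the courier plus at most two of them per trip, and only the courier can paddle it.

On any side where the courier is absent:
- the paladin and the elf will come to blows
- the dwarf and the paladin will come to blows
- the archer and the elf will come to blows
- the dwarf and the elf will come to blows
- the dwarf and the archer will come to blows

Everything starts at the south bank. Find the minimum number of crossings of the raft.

5

Counting alone: the courier can take at most 2 across per trip to the north bank, so moving all 4 needs at least 2 loaded trips out, with a return between consecutive ones — at least 3 crossings.
The safety rule pushes this higher. Following every safe sequence of crossings, the most of the 4 that can be at the north bank as the raft arrives there on crossing 3 is 3 — never all 4.
So no plan with fewer than 5 crossings exists, and this one achieves 5:
1. Courier goes to the north bank with the dwarf and the elf.
2. Courier goes back to the south bank with the elf.
3. Courier goes to the north bank with the archer and the paladin.
4. Courier goes back to the south bank with the dwarf.
5. Courier goes to the north bank with the dwarf and the elf.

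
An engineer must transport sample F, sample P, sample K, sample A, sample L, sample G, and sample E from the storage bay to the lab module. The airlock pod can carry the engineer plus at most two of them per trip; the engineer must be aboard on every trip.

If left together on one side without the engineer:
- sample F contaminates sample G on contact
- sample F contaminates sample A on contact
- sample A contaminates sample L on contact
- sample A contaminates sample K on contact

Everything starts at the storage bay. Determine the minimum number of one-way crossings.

Counting alone: the engineer can take at most 2 across per trip to the lab module, so moving all 7 needs at least 4 loaded trips out, with a return between consecutive ones — at least 7 crossings.
The plan below uses exactly 7 crossings, so it is optimal:
1. Engineer goes to the lab module with sample A and sample F.  [the storage bay: sample E, sample G, sample K, sample L, sample P | the lab module: sample A, sample F]
2. Engineer goes back to the storage bay with sample A.  [the storage bay: sample A, sample E, sample G, sample K, sample L, sample P | the lab module: sample F]
3. Engineer goes to the lab module with sample K and sample L.  [the storage bay: sample A, sample E, sample G, sample P | the lab module: sample F, sample K, sample L]
4. Engineer goes back to the storage bay alone.  [the storage bay: sample A, sample E, sample G, sample P | the lab module: sample F, sample K, sample L]
5. Engineer goes to the lab module with sample E and sample P.  [the storage bay: sample A, sample G | the lab module: sample E, sample F, sample K, sample L, sample P]
6. Engineer goes back to the storage bay alone.  [the storage bay: sample A, sample G | the lab module: sample E, sample F, sample K, sample L, sample P]
7. Engineer goes to the lab module with sample A and sample G.  [the storage bay: — | the lab module: sample A, sample E, sample F, sample G, sample K, sample L, sample P]

7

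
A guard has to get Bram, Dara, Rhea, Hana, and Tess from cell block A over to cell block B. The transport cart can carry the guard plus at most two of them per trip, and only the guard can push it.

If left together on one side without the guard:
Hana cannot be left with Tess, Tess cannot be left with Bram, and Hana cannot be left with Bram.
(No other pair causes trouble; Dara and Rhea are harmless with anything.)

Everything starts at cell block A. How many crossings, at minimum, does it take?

7

Counting alone: the guard can take at most 2 across per trip to cell block B, so moving all 5 needs at least 3 loaded trips out, with a return between consecutive ones — at least 5 crossings.
The safety rule pushes this higher. Following every safe sequence of crossings, the most of the 5 that can be at cell block B as the transport cart arrives there on crossing 5 is 4 — never all 5.
So no plan with fewer than 7 crossings exists, and this one achieves 7:
1. Guard goes to cell block B with Bram and Hana.  [cell block A: Dara, Rhea, Tess | cell block B: Bram, Hana]
2. Guard goes back to cell block A with Bram.  [cell block A: Bram, Dara, Rhea, Tess | cell block B: Hana]
3. Guard goes to cell block B with Bram and Dara.  [cell block A: Rhea, Tess | cell block B: Bram, Dara, Hana]
4. Guard goes back to cell block A with Bram.  [cell block A: Bram, Rhea, Tess | cell block B: Dara, Hana]
5. Guard goes to cell block B with Bram and Rhea.  [cell block A: Tess | cell block B: Bram, Dara, Hana, Rhea]
6. Guard goes back to cell block A with Bram.  [cell block A: Bram, Tess | cell block B: Dara, Hana, Rhea]
7. Guard goes to cell block B with Bram and Tess.  [cell block A: — | cell block B: Bram, Dara, Hana, Rhea, Tess]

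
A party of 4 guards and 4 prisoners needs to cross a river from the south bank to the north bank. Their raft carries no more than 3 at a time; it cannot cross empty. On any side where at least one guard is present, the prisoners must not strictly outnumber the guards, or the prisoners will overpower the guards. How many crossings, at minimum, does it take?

9

Counting alone: each trip to the north bank takes at most 3 across and each return brings at least 1 back, so after t trips out (and t−1 returns) at most 3t − (t−1) of the 8 are across; that first reaches 8 at t = 4, so at least 7 crossings are needed.
The safety rule pushes this higher. Following every safe sequence of crossings, the most of the 8 that can be at the north bank as the raft arrives there on crossing 7 is 7 — never all 8.
So no plan with fewer than 9 crossings exists, and this one achieves 9:
1. 2 prisoners → the north bank.  (the south bank: 4G 2P; the north bank: 0G 2P)
2. 1 prisoner ← the south bank.  (the south bank: 4G 3P; the north bank: 0G 1P)
3. 3 prisoners → the north bank.  (the south bank: 4G 0P; the north bank: 0G 4P)
4. 1 prisoner ← the south bank.  (the south bank: 4G 1P; the north bank: 0G 3P)
5. 3 guards → the north bank.  (the south bank: 1G 1P; the north bank: 3G 3P)
6. 1 guard and 1 prisoner ← the south bank.  (the south bank: 2G 2P; the north bank: 2G 2P)
7. 2 guards → the north bank.  (the south bank: 0G 2P; the north bank: 4G 2P)
8. 1 prisoner ← the south bank.  (the south bank: 0G 3P; the north bank: 4G 1P)
9. 3 prisoners → the north bank.  (the south bank: 0G 0P; the north bank: 4G 4P)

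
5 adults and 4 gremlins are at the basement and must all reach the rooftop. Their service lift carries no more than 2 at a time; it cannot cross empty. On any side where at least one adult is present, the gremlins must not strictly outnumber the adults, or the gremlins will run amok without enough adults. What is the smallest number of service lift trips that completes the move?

15

Counting alone: each trip to the rooftop takes at most 2 across and each return brings at least 1 back, so after t trips out (and t−1 returns) at most 2t − (t−1) of the 9 are across; that first reaches 9 at t = 8, so at least 15 crossings are needed.
The plan below uses exactly 15 crossings, so it is optimal:
1. 2 gremlins → the rooftop.  (the basement: 5A 2G; the rooftop: 0A 2G)
2. 1 gremlin ← the basement.  (the basement: 5A 3G; the rooftop: 0A 1G)
3. 2 gremlins → the rooftop.  (the basement: 5A 1G; the rooftop: 0A 3G)
4. 1 gremlin ← the basement.  (the basement: 5A 2G; the rooftop: 0A 2G)
5. 2 adults → the rooftop.  (the basement: 3A 2G; the rooftop: 2A 2G)
6. 1 gremlin ← the basement.  (the basement: 3A 3G; the rooftop: 2A 1G)
7. 1 adult and 1 gremlin → the rooftop.  (the basement: 2A 2G; the rooftop: 3A 2G)
8. 1 adult ← the basement.  (the basement: 3A 2G; the rooftop: 2A 2G)
9. 1 adult and 1 gremlin → the rooftop.  (the basement: 2A 1G; the rooftop: 3A 3G)
10. 1 gremlin ← the basement.  (the basement: 2A 2G; the rooftop: 3A 2G)
11. 1 adult and 1 gremlin → the rooftop.  (the basement: 1A 1G; the rooftop: 4A 3G)
12. 1 adult ← the basement.  (the basement: 2A 1G; the rooftop: 3A 3G)
13. 1 adult and 1 gremlin → the rooftop.  (the basement: 1A 0G; the rooftop: 4A 4G)
14. 1 gremlin ← the basement.  (the basement: 1A 1G; the rooftop: 4A 3G)
15. 1 adult and 1 gremlin → the rooftop.  (the basement: 0A 0G; the rooftop: 5A 4G)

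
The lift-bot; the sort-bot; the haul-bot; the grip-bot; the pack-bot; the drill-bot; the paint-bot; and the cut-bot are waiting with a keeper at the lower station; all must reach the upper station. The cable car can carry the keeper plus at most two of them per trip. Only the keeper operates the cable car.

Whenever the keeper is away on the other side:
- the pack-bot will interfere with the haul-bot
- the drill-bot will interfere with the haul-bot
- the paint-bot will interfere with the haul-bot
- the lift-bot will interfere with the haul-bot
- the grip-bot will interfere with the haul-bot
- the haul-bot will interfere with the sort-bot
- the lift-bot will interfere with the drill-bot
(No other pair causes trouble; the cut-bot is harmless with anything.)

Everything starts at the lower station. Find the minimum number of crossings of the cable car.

Counting alone: the keeper can take at most 2 across per trip to the upper station, so moving all 8 needs at least 4 loaded trips out, with a return between consecutive ones — at least 7 crossings.
The safety rule pushes this higher. Following every safe sequence of crossings, the most of the 8 that can be at the upper station as the cable car arrives there on crossings 7, 9, 11 is 5, 6, 7 respectively — never all 8.
So no plan with fewer than 13 crossings exists, and this one achieves 13:
1. Keeper goes to the upper station with the haul-bot and the lift-bot.  [the lower station: the cut-bot, the drill-bot, the grip-bot, the pack-bot, the paint-bot, the sort-bot | the upper station: the haul-bot, the lift-bot]
2. Keeper goes back to the lower station with the lift-bot.  [the lower station: the cut-bot, the drill-bot, the grip-bot, the lift-bot, the pack-bot, the paint-bot, the sort-bot | the upper station: the haul-bot]
3. Keeper goes to the upper station with the lift-bot and the sort-bot.  [the lower station: the cut-bot, the drill-bot, the grip-bot, the pack-bot, the paint-bot | the upper station: the haul-bot, the lift-bot, the sort-bot]
4. Keeper goes back to the lower station with the haul-bot.  [the lower station: the cut-bot, the drill-bot, the grip-bot, the haul-bot, the pack-bot, the paint-bot | the upper station: the lift-bot, the sort-bot]
5. Keeper goes to the upper station with the grip-bot and the haul-bot.  [the lower station: the cut-bot, the drill-bot, the pack-bot, the paint-bot | the upper station: the grip-bot, the haul-bot, the lift-bot, the sort-bot]
6. Keeper goes back to the lower station with the haul-bot.  [the lower station: the cut-bot, the drill-bot, the haul-bot, the pack-bot, the paint-bot | the upper station: the grip-bot, the lift-bot, the sort-bot]
7. Keeper goes to the upper station with the haul-bot and the pack-bot.  [the lower station: the cut-bot, the drill-bot, the paint-bot | the upper station: the grip-bot, the haul-bot, the lift-bot, the pack-bot, the sort-bot]
8. Keeper goes back to the lower station with the haul-bot.  [the lower station: the cut-bot, the drill-bot, the haul-bot, the paint-bot | the upper station: the grip-bot, the lift-bot, the pack-bot, the sort-bot]
9. Keeper goes to the upper station with the haul-bot and the paint-bot.  [the lower station: the cut-bot, the drill-bot | the upper station: the grip-bot, the haul-bot, the lift-bot, the pack-bot, the paint-bot, the sort-bot]
10. Keeper goes back to the lower station with the haul-bot.  [the lower station: the cut-bot, the drill-bot, the haul-bot | the upper station: the grip-bot, the lift-bot, the pack-bot, the paint-bot, the sort-bot]
11. Keeper goes to the upper station with the cut-bot and the haul-bot.  [the lower station: the drill-bot | the upper station: the cut-bot, the grip-bot, the haul-bot, the lift-bot, the pack-bot, the paint-bot, the sort-bot]
12. Keeper goes back to the lower station with the haul-bot.  [the lower station: the drill-bot, the haul-bot | the upper station: the cut-bot, the grip-bot, the lift-bot, the pack-bot, the paint-bot, the sort-bot]
13. Keeper goes to the upper station with the drill-bot and the haul-bot.  [the lower station: — | the upper station: the cut-bot, the drill-bot, the grip-bot, the haul-bot, the lift-bot, the pack-bot, the paint-bot, the sort-bot]

13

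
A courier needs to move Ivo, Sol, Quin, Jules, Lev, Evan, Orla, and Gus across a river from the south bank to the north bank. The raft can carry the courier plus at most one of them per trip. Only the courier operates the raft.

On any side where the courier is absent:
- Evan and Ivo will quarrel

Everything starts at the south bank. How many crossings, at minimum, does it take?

15

Counting alone: the courier can take at most 1 across per trip to the north bank, so moving all 8 needs at least 8 loaded trips out, with a return between consecutive ones — at least 15 crossings.
The plan below uses exactly 15 crossings, so it is optimal:
1. Courier goes to the north bank with Ivo.  [the south bank: Evan, Gus, Jules, Lev, Orla, Quin, Sol | the north bank: Ivo]
2. Courier goes back to the south bank alone.  [the south bank: Evan, Gus, Jules, Lev, Orla, Quin, Sol | the north bank: Ivo]
3. Courier goes to the north bank with Sol.  [the south bank: Evan, Gus, Jules, Lev, Orla, Quin | the north bank: Ivo, Sol]
4. Courier goes back to the south bank alone.  [the south bank: Evan, Gus, Jules, Lev, Orla, Quin | the north bank: Ivo, Sol]
5. Courier goes to the north bank with Quin.  [the south bank: Evan, Gus, Jules, Lev, Orla | the north bank: Ivo, Quin, Sol]
6. Courier goes back to the south bank alone.  [the south bank: Evan, Gus, Jules, Lev, Orla | the north bank: Ivo, Quin, Sol]
7. Courier goes to the north bank with Jules.  [the south bank: Evan, Gus, Lev, Orla | the north bank: Ivo, Jules, Quin, Sol]
8. Courier goes back to the south bank alone.  [the south bank: Evan, Gus, Lev, Orla | the north bank: Ivo, Jules, Quin, Sol]
9. Courier goes to the north bank with Lev.  [the south bank: Evan, Gus, Orla | the north bank: Ivo, Jules, Lev, Quin, Sol]
10. Courier goes back to the south bank alone.  [the south bank: Evan, Gus, Orla | the north bank: Ivo, Jules, Lev, Quin, Sol]
11. Courier goes to the north bank with Orla.  [the south bank: Evan, Gus | the north bank: Ivo, Jules, Lev, Orla, Quin, Sol]
12. Courier goes back to the south bank alone.  [the south bank: Evan, Gus | the north bank: Ivo, Jules, Lev, Orla, Quin, Sol]
13. Courier goes to the north bank with Gus.  [the south bank: Evan | the north bank: Gus, Ivo, Jules, Lev, Orla, Quin, Sol]
14. Courier goes back to the south bank alone.  [the south bank: Evan | the north bank: Gus, Ivo, Jules, Lev, Orla, Quin, Sol]
15. Courier goes to the north bank with Evan.  [the south bank: — | the north bank: Evan, Gus, Ivo, Jules, Lev, Orla, Quin, Sol]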